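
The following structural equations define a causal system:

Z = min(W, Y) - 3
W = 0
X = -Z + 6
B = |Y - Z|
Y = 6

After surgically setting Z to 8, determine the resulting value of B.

2

The intervention breaks the incoming arrows to Z: Z = min(W, Y) - 3 no longer applies, and Z = 8.
B = |Y - Z|  [with Y=6, Z=8]  = 2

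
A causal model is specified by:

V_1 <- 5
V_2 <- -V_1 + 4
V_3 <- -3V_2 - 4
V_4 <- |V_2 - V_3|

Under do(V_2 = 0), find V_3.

The intervention breaks the incoming arrows to V_2: V_2 <- -V_1 + 4 no longer applies, and V_2 = 0.
V_3 = -3V_2 - 4  [with V_2=0]  = -4

-4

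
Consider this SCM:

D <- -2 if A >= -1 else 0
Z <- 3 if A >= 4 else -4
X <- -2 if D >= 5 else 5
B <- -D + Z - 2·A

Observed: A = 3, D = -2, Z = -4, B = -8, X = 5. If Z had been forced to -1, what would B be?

-5

The intervention breaks the incoming arrows to Z: Z <- 3 if A >= 4 else -4 no longer applies, and Z = -1.
D = -2 if A >= -1 else 0  [with A=3]  = -2
B = -D + Z - 2·A  [with D=-2, Z=-1, A=3]  = -5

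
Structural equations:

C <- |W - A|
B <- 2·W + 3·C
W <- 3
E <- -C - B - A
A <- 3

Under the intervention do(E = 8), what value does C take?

0

do(E=8) replaces the equation E <- -C - B - A with the constant E = 8.
C is not downstream of the intervention, so its value is determined by the original equations.
C = |W - A|  [with W=3, A=3]  = 0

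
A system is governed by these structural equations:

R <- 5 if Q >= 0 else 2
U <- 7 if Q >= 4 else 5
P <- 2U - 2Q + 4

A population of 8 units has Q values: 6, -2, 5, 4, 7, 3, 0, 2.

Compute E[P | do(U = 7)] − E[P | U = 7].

4.75

Under do(U=7), U's equation is replaced by U=7 for every unit. Per-unit P: 6, 22, 8, 10, 4, 12, 18, 14. Mean = 11.75.
Observing U=7 restricts to units where U's equation naturally yields 7: Q ∈ {6, 5, 4, 7}. In that subpopulation P = 6, 8, 10, 4, mean 7.
Difference = 11.75 − 7 = 4.75.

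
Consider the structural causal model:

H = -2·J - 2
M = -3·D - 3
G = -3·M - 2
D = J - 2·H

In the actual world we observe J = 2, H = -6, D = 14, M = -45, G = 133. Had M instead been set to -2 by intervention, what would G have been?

Intervening sets M = -2 and removes its equation (M = -3·D - 3).
G = -3·M - 2  [with M=-2]  = 4

4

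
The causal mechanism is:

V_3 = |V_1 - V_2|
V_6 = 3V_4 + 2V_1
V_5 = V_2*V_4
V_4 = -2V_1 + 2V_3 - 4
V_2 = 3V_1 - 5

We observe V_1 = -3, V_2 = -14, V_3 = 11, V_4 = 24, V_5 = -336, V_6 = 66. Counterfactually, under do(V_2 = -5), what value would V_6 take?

12

Under do(V_2=-5), the mechanism V_2 = 3V_1 - 5 is discarded; V_2 is fixed at -5.
V_3 = |V_1 - V_2|  [with V_1=-3, V_2=-5]  = 2
V_4 = -2V_1 + 2V_3 - 4  [with V_1=-3, V_3=2]  = 6
V_6 = 3V_4 + 2V_1  [with V_4=6, V_1=-3]  = 12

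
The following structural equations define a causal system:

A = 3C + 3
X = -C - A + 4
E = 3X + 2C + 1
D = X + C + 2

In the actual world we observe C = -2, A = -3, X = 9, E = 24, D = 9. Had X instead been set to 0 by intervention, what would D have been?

do(X=0) replaces the equation X = -C - A + 4 with the constant X = 0.
D = X + C + 2  [with X=0, C=-2]  = 0

0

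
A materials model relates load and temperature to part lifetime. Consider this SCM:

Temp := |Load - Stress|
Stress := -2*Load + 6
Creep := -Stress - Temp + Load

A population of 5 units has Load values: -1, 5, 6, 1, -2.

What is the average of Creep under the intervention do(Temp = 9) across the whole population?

-9.6

Under do(Temp=9), Temp's equation is replaced by Temp=9 for every unit. Per-unit Creep: -18, 0, 3, -12, -21. Mean = -9.6.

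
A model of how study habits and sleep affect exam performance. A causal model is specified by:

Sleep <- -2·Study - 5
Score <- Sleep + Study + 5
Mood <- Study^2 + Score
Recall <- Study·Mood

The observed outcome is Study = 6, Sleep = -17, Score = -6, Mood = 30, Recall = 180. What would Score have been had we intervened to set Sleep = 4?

15

The intervention breaks the incoming arrows to Sleep: Sleep <- -2·Study - 5 no longer applies, and Sleep = 4.
Score = Sleep + Study + 5  [with Sleep=4, Study=6]  = 15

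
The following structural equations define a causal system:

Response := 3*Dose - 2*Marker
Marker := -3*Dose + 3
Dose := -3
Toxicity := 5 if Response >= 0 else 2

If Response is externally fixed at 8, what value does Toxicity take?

5

The intervention breaks the incoming arrows to Response: Response := 3*Dose - 2*Marker no longer applies, and Response = 8.
Toxicity = 5 if Response >= 0 else 2  [with Response=8]  = 5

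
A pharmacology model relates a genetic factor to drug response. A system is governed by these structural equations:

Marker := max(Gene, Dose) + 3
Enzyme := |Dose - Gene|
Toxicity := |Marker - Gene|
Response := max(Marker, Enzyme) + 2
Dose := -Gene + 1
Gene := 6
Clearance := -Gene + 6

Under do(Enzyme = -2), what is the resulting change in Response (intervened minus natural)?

-2

do(Enzyme=-2) replaces the equation Enzyme := |Dose - Gene| with the constant Enzyme = -2.
Dose = -Gene + 1  [with Gene=6]  = -5
Marker = max(Gene, Dose) + 3  [with Gene=6, Dose=-5]  = 9
Response = max(Marker, Enzyme) + 2  [with Marker=9, Enzyme=-2]  = 11
Without intervention: Dose = -Gene + 1  [with Gene=6]  = -5; Enzyme = |Dose - Gene|  [with Dose=-5, Gene=6]  = 11; Marker = max(Gene, Dose) + 3  [with Gene=6, Dose=-5]  = 9; Response = max(Marker, Enzyme) + 2  [with Marker=9, Enzyme=11]  = 13.
Change = 11 − 13 = -2.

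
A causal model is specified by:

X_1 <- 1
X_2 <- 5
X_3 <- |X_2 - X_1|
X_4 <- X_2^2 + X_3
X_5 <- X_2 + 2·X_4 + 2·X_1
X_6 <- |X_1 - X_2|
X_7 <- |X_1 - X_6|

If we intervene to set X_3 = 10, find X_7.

The intervention breaks the incoming arrows to X_3: X_3 <- |X_2 - X_1| no longer applies, and X_3 = 10.
X_7 is not downstream of the intervention, so its value is determined by the original equations.
X_6 = |X_1 - X_2|  [with X_1=1, X_2=5]  = 4
X_7 = |X_1 - X_6|  [with X_1=1, X_6=4]  = 3

3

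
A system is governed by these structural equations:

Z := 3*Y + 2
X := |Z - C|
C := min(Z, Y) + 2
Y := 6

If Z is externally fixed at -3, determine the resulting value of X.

2

Under do(Z=-3), the mechanism Z := 3*Y + 2 is discarded; Z is fixed at -3.
C = min(Z, Y) + 2  [with Z=-3, Y=6]  = -1
X = |Z - C|  [with Z=-3, C=-1]  = 2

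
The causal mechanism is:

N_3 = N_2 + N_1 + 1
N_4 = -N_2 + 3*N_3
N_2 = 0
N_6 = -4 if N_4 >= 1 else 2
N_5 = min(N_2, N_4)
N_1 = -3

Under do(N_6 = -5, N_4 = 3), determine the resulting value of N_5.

Setting N_6 = -5, N_4 = 3 by intervention discards those variables' equations.
N_5 = min(N_2, N_4)  [with N_2=0, N_4=3]  = 0

0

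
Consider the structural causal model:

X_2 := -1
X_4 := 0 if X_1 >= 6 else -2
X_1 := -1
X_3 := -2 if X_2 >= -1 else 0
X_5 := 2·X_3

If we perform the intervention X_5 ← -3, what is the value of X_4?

The intervention breaks the incoming arrows to X_5: X_5 := 2·X_3 no longer applies, and X_5 = -3.
Since X_4 is not a descendant of the intervened variable, it is unaffected.
X_4 = 0 if X_1 >= 6 else -2  [with X_1=-1]  = -2

-2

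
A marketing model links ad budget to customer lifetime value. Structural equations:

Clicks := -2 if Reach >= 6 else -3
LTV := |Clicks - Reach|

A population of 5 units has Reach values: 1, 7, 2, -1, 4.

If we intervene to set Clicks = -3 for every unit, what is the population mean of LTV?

do(Clicks=-3) breaks Clicks's dependence on Reach. With Clicks=-3 fixed, LTV across the units is 4, 10, 5, 2, 7, mean 5.6.

5.6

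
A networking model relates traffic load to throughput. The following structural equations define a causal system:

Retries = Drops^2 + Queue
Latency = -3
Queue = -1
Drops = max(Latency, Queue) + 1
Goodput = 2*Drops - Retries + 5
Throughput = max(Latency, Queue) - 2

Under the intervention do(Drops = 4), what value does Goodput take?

The intervention breaks the incoming arrows to Drops: Drops = max(Latency, Queue) + 1 no longer applies, and Drops = 4.
Retries = Drops^2 + Queue  [with Drops=4, Queue=-1]  = 15
Goodput = 2*Drops - Retries + 5  [with Drops=4, Retries=15]  = -2

-2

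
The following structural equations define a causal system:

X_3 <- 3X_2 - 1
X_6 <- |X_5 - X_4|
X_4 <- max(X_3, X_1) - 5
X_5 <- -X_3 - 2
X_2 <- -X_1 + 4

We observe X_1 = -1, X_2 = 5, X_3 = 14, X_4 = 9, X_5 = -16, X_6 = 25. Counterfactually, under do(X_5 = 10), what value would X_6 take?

1

The intervention breaks the incoming arrows to X_5: X_5 <- -X_3 - 2 no longer applies, and X_5 = 10.
X_2 = -X_1 + 4  [with X_1=-1]  = 5
X_3 = 3X_2 - 1  [with X_2=5]  = 14
X_4 = max(X_3, X_1) - 5  [with X_3=14, X_1=-1]  = 9
X_6 = |X_5 - X_4|  [with X_5=10, X_4=9]  = 1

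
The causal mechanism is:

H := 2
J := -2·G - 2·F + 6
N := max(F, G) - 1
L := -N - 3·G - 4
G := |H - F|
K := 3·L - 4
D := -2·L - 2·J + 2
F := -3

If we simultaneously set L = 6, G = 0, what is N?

Under do(L = 6, G = 0), each intervened variable's structural equation is replaced by its fixed value.
N = max(F, G) - 1  [with F=-3, G=0]  = -1

-1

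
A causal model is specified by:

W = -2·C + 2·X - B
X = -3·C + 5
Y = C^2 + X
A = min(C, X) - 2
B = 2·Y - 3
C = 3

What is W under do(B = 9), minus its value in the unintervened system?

-2

Intervening sets B = 9 and removes its equation (B = 2·Y - 3).
X = -3·C + 5  [with C=3]  = -4
W = -2·C + 2·X - B  [with C=3, X=-4, B=9]  = -23
Without intervention: X = -3·C + 5  [with C=3]  = -4; Y = C^2 + X  [with C=3, X=-4]  = 5; B = 2·Y - 3  [with Y=5]  = 7; W = -2·C + 2·X - B  [with C=3, X=-4, B=7]  = -21.
Change = -23 − (-21) = -2.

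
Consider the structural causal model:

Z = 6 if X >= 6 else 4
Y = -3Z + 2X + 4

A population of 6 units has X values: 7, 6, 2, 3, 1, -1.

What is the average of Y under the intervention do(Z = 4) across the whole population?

-2

Every unit gets Z=4 under the intervention. Y values become 6, 4, -4, -2, -6, -10; E[Y|do(Z=4)] = -2.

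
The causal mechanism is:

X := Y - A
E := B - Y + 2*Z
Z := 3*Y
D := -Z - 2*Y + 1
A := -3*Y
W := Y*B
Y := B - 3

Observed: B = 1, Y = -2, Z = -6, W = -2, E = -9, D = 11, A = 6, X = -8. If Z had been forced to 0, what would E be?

3

do(Z=0) replaces the equation Z := 3*Y with the constant Z = 0.
Y = B - 3  [with B=1]  = -2
E = B - Y + 2*Z  [with B=1, Y=-2, Z=0]  = 3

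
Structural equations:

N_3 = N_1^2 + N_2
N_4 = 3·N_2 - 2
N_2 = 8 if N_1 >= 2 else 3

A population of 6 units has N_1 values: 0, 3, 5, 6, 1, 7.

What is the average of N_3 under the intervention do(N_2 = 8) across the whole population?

28

Under do(N_2=8), N_2's equation is replaced by N_2=8 for every unit. Per-unit N_3: 8, 17, 33, 44, 9, 57. Mean = 28.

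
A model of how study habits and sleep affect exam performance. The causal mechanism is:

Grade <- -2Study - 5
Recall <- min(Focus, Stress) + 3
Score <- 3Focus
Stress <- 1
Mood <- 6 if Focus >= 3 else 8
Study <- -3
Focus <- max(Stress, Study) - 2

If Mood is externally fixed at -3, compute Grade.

1

Under do(Mood=-3), the mechanism Mood <- 6 if Focus >= 3 else 8 is discarded; Mood is fixed at -3.
Since Grade is not a descendant of the intervened variable, it is unaffected.
Grade = -2Study - 5  [with Study=-3]  = 1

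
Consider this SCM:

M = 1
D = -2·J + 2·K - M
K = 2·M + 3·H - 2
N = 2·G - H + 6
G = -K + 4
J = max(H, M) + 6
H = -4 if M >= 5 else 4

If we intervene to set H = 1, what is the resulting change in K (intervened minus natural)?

-9

The intervention breaks the incoming arrows to H: H = -4 if M >= 5 else 4 no longer applies, and H = 1.
K = 2·M + 3·H - 2  [with M=1, H=1]  = 3
Without intervention: H = -4 if M >= 5 else 4  [with M=1]  = 4; K = 2·M + 3·H - 2  [with M=1, H=4]  = 12.
Change = 3 − 12 = -9.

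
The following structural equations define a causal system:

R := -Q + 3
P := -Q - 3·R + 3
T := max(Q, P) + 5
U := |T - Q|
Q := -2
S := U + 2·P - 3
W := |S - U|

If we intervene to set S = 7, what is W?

Intervening sets S = 7 and removes its equation (S := U + 2·P - 3).
R = -Q + 3  [with Q=-2]  = 5
P = -Q - 3·R + 3  [with Q=-2, R=5]  = -10
T = max(Q, P) + 5  [with Q=-2, P=-10]  = 3
U = |T - Q|  [with T=3, Q=-2]  = 5
W = |S - U|  [with S=7, U=5]  = 2

2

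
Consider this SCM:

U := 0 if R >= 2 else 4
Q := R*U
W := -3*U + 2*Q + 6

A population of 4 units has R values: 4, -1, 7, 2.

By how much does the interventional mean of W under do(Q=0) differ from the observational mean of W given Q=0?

Every unit gets Q=0 under the intervention. W values become 6, -6, 6, 6; E[W|do(Q=0)] = 3.
Observing Q=0 restricts to units where Q's equation naturally yields 0: R ∈ {4, 7, 2}. In that subpopulation W = 6, 6, 6, mean 6.
Difference = 3 − 6 = -3.

-3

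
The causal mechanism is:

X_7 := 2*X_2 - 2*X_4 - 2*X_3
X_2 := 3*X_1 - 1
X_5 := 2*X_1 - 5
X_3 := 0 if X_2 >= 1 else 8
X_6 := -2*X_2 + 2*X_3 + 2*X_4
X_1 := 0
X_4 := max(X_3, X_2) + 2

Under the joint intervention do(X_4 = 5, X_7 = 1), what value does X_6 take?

28

The joint intervention fixes X_4 = 5, X_7 = 1, removing each variable's own equation.
X_2 = 3*X_1 - 1  [with X_1=0]  = -1
X_3 = 0 if X_2 >= 1 else 8  [with X_2=-1]  = 8
X_6 = -2*X_2 + 2*X_3 + 2*X_4  [with X_2=-1, X_3=8, X_4=5]  = 28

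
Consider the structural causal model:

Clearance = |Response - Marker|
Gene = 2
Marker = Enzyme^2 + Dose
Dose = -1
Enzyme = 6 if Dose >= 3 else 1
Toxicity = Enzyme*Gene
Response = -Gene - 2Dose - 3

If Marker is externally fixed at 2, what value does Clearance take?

5

The intervention breaks the incoming arrows to Marker: Marker = Enzyme^2 + Dose no longer applies, and Marker = 2.
Response = -Gene - 2Dose - 3  [with Gene=2, Dose=-1]  = -3
Clearance = |Response - Marker|  [with Response=-3, Marker=2]  = 5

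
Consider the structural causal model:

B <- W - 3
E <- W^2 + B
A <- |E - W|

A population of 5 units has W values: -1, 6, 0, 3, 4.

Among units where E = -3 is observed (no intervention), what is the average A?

E[A|E=-3] averages over only the 2 units with E=-3 (W = -1, 0): A = 2, 3, mean 2.5.

2.5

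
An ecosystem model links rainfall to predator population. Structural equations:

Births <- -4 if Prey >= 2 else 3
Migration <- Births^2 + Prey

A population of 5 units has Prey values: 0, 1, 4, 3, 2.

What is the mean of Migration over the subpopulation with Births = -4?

E[Migration|Births=-4] averages over only the 3 units with Births=-4 (Prey = 4, 3, 2): Migration = 20, 19, 18, mean 19.

19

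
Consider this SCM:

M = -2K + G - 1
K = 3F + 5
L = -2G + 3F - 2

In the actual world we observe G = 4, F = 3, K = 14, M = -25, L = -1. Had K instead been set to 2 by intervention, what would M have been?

-1

The intervention breaks the incoming arrows to K: K = 3F + 5 no longer applies, and K = 2.
M = -2K + G - 1  [with K=2, G=4]  = -1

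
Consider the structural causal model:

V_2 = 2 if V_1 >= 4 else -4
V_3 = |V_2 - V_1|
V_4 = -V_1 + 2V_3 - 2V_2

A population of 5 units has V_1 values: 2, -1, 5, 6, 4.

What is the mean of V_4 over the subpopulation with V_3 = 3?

Conditioning on V_3=3 selects the 2 unit(s) with V_1 ∈ {-1, 5}. Their V_4 values: 15, -3. Mean = 6.

6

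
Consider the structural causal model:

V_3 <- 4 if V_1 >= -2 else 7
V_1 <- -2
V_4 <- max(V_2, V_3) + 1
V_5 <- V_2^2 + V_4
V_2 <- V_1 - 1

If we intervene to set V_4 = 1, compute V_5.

Intervening sets V_4 = 1 and removes its equation (V_4 <- max(V_2, V_3) + 1).
V_2 = V_1 - 1  [with V_1=-2]  = -3
V_5 = V_2^2 + V_4  [with V_2=-3, V_4=1]  = 10

10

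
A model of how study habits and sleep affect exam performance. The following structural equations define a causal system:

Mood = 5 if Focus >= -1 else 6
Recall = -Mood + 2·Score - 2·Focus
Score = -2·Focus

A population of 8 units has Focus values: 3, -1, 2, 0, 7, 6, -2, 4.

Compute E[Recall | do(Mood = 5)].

The intervention sets Mood=5 in all 8 units regardless of Focus. Recomputing Recall per unit gives -23, 1, -17, -5, -47, -41, 7, -29; average -19.25.

-19.25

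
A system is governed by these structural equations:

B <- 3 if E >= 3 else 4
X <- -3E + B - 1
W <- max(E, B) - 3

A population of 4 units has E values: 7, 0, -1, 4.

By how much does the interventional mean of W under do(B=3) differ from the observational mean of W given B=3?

-1.25

Every unit gets B=3 under the intervention. W values become 4, 0, 0, 1; E[W|do(B=3)] = 1.25.
Conditioning on B=3 selects the 2 unit(s) with E ∈ {7, 4}. Their W values: 4, 1. Mean = 2.5.
Difference = 1.25 − 2.5 = -1.25.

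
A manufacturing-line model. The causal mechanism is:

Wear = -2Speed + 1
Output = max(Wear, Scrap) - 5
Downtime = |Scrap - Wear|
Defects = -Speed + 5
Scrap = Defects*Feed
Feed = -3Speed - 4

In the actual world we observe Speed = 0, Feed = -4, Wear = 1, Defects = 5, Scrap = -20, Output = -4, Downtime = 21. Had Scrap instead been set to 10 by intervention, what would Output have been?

5

The intervention breaks the incoming arrows to Scrap: Scrap = Defects*Feed no longer applies, and Scrap = 10.
Wear = -2Speed + 1  [with Speed=0]  = 1
Output = max(Wear, Scrap) - 5  [with Wear=1, Scrap=10]  = 5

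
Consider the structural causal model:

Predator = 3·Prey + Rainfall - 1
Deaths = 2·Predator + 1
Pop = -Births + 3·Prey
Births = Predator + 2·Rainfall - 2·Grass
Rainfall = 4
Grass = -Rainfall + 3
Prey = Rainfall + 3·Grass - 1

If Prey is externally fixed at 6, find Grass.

Under do(Prey=6), the mechanism Prey = Rainfall + 3·Grass - 1 is discarded; Prey is fixed at 6.
Since Grass is not a descendant of the intervened variable, it is unaffected.
Grass = -Rainfall + 3  [with Rainfall=4]  = -1

-1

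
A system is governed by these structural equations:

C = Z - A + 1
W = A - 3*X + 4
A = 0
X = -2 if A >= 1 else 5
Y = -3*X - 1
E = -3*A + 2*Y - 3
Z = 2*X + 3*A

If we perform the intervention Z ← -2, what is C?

The intervention breaks the incoming arrows to Z: Z = 2*X + 3*A no longer applies, and Z = -2.
C = Z - A + 1  [with Z=-2, A=0]  = -1

-1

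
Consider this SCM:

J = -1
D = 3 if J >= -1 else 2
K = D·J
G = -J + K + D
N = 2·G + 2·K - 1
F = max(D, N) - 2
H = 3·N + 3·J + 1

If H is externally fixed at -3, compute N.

-5

The intervention breaks the incoming arrows to H: H = 3·N + 3·J + 1 no longer applies, and H = -3.
N is not downstream of the intervention, so its value is determined by the original equations.
D = 3 if J >= -1 else 2  [with J=-1]  = 3
K = D·J  [with D=3, J=-1]  = -3
G = -J + K + D  [with J=-1, K=-3, D=3]  = 1
N = 2·G + 2·K - 1  [with G=1, K=-3]  = -5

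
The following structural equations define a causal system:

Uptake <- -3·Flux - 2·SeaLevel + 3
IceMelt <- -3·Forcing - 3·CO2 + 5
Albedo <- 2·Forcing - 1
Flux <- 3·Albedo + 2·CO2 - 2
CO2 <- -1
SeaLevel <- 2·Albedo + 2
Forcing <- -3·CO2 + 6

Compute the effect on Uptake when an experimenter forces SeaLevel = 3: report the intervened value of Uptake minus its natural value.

66

Under do(SeaLevel=3), the mechanism SeaLevel <- 2·Albedo + 2 is discarded; SeaLevel is fixed at 3.
Forcing = -3·CO2 + 6  [with CO2=-1]  = 9
Albedo = 2·Forcing - 1  [with Forcing=9]  = 17
Flux = 3·Albedo + 2·CO2 - 2  [with Albedo=17, CO2=-1]  = 47
Uptake = -3·Flux - 2·SeaLevel + 3  [with Flux=47, SeaLevel=3]  = -144
Without intervention: Forcing = -3·CO2 + 6  [with CO2=-1]  = 9; Albedo = 2·Forcing - 1  [with Forcing=9]  = 17; SeaLevel = 2·Albedo + 2  [with Albedo=17]  = 36; Flux = 3·Albedo + 2·CO2 - 2  [with Albedo=17, CO2=-1]  = 47; Uptake = -3·Flux - 2·SeaLevel + 3  [with Flux=47, SeaLevel=36]  = -210.
Change = -144 − (-210) = 66.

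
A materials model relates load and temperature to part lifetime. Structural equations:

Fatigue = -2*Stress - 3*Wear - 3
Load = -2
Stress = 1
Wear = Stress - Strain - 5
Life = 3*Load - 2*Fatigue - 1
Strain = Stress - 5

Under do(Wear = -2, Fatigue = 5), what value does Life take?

-17

The joint intervention fixes Wear = -2, Fatigue = 5, removing each variable's own equation.
Life = 3*Load - 2*Fatigue - 1  [with Load=-2, Fatigue=5]  = -17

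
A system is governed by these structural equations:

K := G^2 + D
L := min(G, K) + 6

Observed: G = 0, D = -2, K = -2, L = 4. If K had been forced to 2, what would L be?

6

The intervention breaks the incoming arrows to K: K := G^2 + D no longer applies, and K = 2.
L = min(G, K) + 6  [with G=0, K=2]  = 6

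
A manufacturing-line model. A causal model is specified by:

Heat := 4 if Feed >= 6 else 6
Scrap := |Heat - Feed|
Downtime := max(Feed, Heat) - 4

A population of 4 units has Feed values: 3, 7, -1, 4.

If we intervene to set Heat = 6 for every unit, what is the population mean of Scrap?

3.25

do(Heat=6) breaks Heat's dependence on Feed. With Heat=6 fixed, Scrap across the units is 3, 1, 7, 2, mean 3.25.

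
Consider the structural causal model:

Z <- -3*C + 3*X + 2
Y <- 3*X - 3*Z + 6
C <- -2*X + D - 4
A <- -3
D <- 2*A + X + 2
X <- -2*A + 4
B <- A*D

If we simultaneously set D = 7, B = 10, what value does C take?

Setting D = 7, B = 10 by intervention discards those variables' equations.
X = -2*A + 4  [with A=-3]  = 10
C = -2*X + D - 4  [with X=10, D=7]  = -17

-17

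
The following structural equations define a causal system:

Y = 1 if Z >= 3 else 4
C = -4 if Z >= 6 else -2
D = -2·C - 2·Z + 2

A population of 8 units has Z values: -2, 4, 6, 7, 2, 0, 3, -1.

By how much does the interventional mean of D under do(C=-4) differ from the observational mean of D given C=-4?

8.25

The intervention sets C=-4 in all 8 units regardless of Z. Recomputing D per unit gives 14, 2, -2, -4, 6, 10, 4, 12; average 5.25.
Observing C=-4 restricts to units where C's equation naturally yields -4: Z ∈ {6, 7}. In that subpopulation D = -2, -4, mean -3.
Difference = 5.25 − (-3) = 8.25.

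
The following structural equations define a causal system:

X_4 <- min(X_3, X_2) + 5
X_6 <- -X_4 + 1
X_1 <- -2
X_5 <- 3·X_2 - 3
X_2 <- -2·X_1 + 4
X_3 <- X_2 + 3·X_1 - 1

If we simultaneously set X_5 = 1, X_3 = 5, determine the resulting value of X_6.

The joint intervention fixes X_5 = 1, X_3 = 5, removing each variable's own equation.
X_2 = -2·X_1 + 4  [with X_1=-2]  = 8
X_4 = min(X_3, X_2) + 5  [with X_3=5, X_2=8]  = 10
X_6 = -X_4 + 1  [with X_4=10]  = -9

-9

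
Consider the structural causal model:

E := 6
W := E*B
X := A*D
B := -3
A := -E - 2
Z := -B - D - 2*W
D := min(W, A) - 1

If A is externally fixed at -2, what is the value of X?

38

The intervention breaks the incoming arrows to A: A := -E - 2 no longer applies, and A = -2.
W = E*B  [with E=6, B=-3]  = -18
D = min(W, A) - 1  [with W=-18, A=-2]  = -19
X = A*D  [with A=-2, D=-19]  = 38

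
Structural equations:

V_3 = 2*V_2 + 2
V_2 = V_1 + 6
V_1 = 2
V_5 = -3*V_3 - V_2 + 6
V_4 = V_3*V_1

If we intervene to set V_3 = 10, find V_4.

The intervention breaks the incoming arrows to V_3: V_3 = 2*V_2 + 2 no longer applies, and V_3 = 10.
V_4 = V_3*V_1  [with V_3=10, V_1=2]  = 20

20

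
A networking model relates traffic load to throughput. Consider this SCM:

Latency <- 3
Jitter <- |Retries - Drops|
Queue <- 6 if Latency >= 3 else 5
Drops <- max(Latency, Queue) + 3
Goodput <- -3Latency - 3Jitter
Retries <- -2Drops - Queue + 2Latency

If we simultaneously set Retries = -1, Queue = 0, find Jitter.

7

The joint intervention fixes Retries = -1, Queue = 0, removing each variable's own equation.
Drops = max(Latency, Queue) + 3  [with Latency=3, Queue=0]  = 6
Jitter = |Retries - Drops|  [with Retries=-1, Drops=6]  = 7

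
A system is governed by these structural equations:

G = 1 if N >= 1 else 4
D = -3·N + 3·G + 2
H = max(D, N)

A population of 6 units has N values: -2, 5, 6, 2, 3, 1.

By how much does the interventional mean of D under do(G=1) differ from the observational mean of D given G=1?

The intervention sets G=1 in all 6 units regardless of N. Recomputing D per unit gives 11, -10, -13, -1, -4, 2; average -2.5.
Observing G=1 restricts to units where G's equation naturally yields 1: N ∈ {5, 6, 2, 3, 1}. In that subpopulation D = -10, -13, -1, -4, 2, mean -5.2.
Difference = -2.5 − (-5.2) = 2.7.

2.7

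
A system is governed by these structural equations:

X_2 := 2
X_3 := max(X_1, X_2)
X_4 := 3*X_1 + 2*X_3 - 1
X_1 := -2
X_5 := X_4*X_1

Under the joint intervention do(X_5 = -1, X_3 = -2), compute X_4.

Under do(X_5 = -1, X_3 = -2), each intervened variable's structural equation is replaced by its fixed value.
X_4 = 3*X_1 + 2*X_3 - 1  [with X_1=-2, X_3=-2]  = -11

-11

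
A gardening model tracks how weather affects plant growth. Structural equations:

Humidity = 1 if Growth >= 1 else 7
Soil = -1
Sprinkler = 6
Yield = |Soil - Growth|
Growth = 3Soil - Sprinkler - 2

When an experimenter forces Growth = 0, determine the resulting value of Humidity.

The intervention breaks the incoming arrows to Growth: Growth = 3Soil - Sprinkler - 2 no longer applies, and Growth = 0.
Humidity = 1 if Growth >= 1 else 7  [with Growth=0]  = 7

7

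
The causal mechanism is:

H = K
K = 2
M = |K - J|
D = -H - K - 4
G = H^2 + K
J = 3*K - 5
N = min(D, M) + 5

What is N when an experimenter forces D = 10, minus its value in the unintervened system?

The intervention breaks the incoming arrows to D: D = -H - K - 4 no longer applies, and D = 10.
J = 3*K - 5  [with K=2]  = 1
M = |K - J|  [with K=2, J=1]  = 1
N = min(D, M) + 5  [with D=10, M=1]  = 6
Without intervention: H = K  [with K=2]  = 2; J = 3*K - 5  [with K=2]  = 1; M = |K - J|  [with K=2, J=1]  = 1; D = -H - K - 4  [with H=2, K=2]  = -8; N = min(D, M) + 5  [with D=-8, M=1]  = -3.
Change = 6 − (-3) = 9.

9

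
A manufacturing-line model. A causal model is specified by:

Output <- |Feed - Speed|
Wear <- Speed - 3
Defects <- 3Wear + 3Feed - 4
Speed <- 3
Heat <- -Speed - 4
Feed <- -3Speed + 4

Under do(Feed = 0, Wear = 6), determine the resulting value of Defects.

14

Setting Feed = 0, Wear = 6 by intervention discards those variables' equations.
Defects = 3Wear + 3Feed - 4  [with Wear=6, Feed=0]  = 14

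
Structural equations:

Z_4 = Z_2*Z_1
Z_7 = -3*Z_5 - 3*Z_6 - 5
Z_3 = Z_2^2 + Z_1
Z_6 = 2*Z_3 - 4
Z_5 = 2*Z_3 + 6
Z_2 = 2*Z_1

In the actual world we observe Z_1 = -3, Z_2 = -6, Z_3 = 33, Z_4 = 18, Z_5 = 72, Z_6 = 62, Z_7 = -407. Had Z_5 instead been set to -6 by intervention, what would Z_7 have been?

Under do(Z_5=-6), the mechanism Z_5 = 2*Z_3 + 6 is discarded; Z_5 is fixed at -6.
Z_2 = 2*Z_1  [with Z_1=-3]  = -6
Z_3 = Z_2^2 + Z_1  [with Z_2=-6, Z_1=-3]  = 33
Z_6 = 2*Z_3 - 4  [with Z_3=33]  = 62
Z_7 = -3*Z_5 - 3*Z_6 - 5  [with Z_5=-6, Z_6=62]  = -173

-173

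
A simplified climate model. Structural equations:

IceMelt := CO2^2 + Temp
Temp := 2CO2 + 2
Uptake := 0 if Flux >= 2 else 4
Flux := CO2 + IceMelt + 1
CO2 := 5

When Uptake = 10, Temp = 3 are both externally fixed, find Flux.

34

Setting Uptake = 10, Temp = 3 by intervention discards those variables' equations.
IceMelt = CO2^2 + Temp  [with CO2=5, Temp=3]  = 28
Flux = CO2 + IceMelt + 1  [with CO2=5, IceMelt=28]  = 34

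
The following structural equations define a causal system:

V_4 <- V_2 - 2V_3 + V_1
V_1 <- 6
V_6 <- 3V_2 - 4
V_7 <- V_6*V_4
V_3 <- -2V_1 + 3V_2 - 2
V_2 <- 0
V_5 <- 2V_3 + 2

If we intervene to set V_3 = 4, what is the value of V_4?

-2

The intervention breaks the incoming arrows to V_3: V_3 <- -2V_1 + 3V_2 - 2 no longer applies, and V_3 = 4.
V_4 = V_2 - 2V_3 + V_1  [with V_2=0, V_3=4, V_1=6]  = -2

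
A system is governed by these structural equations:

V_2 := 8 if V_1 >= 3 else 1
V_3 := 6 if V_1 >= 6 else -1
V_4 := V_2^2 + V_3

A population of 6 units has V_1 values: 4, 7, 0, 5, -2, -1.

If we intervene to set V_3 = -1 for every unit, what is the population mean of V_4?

31.5

Under do(V_3=-1), V_3's equation is replaced by V_3=-1 for every unit. Per-unit V_4: 63, 63, 0, 63, 0, 0. Mean = 31.5.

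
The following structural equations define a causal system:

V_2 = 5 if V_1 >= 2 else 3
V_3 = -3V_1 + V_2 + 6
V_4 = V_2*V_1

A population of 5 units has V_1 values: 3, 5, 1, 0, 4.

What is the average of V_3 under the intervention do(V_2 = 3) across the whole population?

1.2

do(V_2=3) breaks V_2's dependence on V_1. With V_2=3 fixed, V_3 across the units is 0, -6, 6, 9, -3, mean 1.2.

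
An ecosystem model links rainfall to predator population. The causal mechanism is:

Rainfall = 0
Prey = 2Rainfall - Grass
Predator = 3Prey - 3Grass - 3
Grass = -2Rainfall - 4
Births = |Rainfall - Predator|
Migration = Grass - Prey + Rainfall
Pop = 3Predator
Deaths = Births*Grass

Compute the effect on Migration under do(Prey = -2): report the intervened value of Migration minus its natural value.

6

The intervention breaks the incoming arrows to Prey: Prey = 2Rainfall - Grass no longer applies, and Prey = -2.
Grass = -2Rainfall - 4  [with Rainfall=0]  = -4
Migration = Grass - Prey + Rainfall  [with Grass=-4, Prey=-2, Rainfall=0]  = -2
Without intervention: Grass = -2Rainfall - 4  [with Rainfall=0]  = -4; Prey = 2Rainfall - Grass  [with Rainfall=0, Grass=-4]  = 4; Migration = Grass - Prey + Rainfall  [with Grass=-4, Prey=4, Rainfall=0]  = -8.
Change = -2 − (-8) = 6.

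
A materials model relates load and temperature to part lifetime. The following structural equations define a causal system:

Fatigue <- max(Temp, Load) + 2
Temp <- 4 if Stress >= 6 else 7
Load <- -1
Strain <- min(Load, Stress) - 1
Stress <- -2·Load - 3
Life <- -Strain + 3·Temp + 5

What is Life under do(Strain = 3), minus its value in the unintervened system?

-5

The intervention breaks the incoming arrows to Strain: Strain <- min(Load, Stress) - 1 no longer applies, and Strain = 3.
Stress = -2·Load - 3  [with Load=-1]  = -1
Temp = 4 if Stress >= 6 else 7  [with Stress=-1]  = 7
Life = -Strain + 3·Temp + 5  [with Strain=3, Temp=7]  = 23
Without intervention: Stress = -2·Load - 3  [with Load=-1]  = -1; Strain = min(Load, Stress) - 1  [with Load=-1, Stress=-1]  = -2; Temp = 4 if Stress >= 6 else 7  [with Stress=-1]  = 7; Life = -Strain + 3·Temp + 5  [with Strain=-2, Temp=7]  = 28.
Change = 23 − 28 = -5.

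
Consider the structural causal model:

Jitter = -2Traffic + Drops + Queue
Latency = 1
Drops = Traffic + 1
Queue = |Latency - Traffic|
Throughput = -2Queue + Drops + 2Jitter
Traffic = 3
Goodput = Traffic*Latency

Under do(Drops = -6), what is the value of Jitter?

Intervening sets Drops = -6 and removes its equation (Drops = Traffic + 1).
Queue = |Latency - Traffic|  [with Latency=1, Traffic=3]  = 2
Jitter = -2Traffic + Drops + Queue  [with Traffic=3, Drops=-6, Queue=2]  = -10

-10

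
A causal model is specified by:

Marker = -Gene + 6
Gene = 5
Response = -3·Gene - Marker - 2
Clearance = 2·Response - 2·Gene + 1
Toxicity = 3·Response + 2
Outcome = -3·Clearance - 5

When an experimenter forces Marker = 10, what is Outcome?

184

Under do(Marker=10), the mechanism Marker = -Gene + 6 is discarded; Marker is fixed at 10.
Response = -3·Gene - Marker - 2  [with Gene=5, Marker=10]  = -27
Clearance = 2·Response - 2·Gene + 1  [with Response=-27, Gene=5]  = -63
Outcome = -3·Clearance - 5  [with Clearance=-63]  = 184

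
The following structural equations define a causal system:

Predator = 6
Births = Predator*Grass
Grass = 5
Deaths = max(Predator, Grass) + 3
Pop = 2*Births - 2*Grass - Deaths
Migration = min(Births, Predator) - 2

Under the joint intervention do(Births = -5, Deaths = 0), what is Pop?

-20

Setting Births = -5, Deaths = 0 by intervention discards those variables' equations.
Pop = 2*Births - 2*Grass - Deaths  [with Births=-5, Grass=5, Deaths=0]  = -20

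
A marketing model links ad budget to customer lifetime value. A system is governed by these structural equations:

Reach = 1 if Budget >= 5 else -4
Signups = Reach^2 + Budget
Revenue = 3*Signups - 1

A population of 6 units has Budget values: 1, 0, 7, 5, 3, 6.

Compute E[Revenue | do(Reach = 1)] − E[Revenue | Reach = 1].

do(Reach=1) breaks Reach's dependence on Budget. With Reach=1 fixed, Revenue across the units is 5, 2, 23, 17, 11, 20, mean 13.
E[Revenue|Reach=1] averages over only the 3 units with Reach=1 (Budget = 7, 5, 6): Revenue = 23, 17, 20, mean 20.
Difference = 13 − 20 = -7.

-7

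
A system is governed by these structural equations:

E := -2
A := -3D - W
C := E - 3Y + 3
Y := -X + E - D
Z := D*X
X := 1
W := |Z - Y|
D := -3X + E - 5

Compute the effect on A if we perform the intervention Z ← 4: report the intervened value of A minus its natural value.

do(Z=4) replaces the equation Z := D*X with the constant Z = 4.
D = -3X + E - 5  [with X=1, E=-2]  = -10
Y = -X + E - D  [with X=1, E=-2, D=-10]  = 7
W = |Z - Y|  [with Z=4, Y=7]  = 3
A = -3D - W  [with D=-10, W=3]  = 27
Without intervention: D = -3X + E - 5  [with X=1, E=-2]  = -10; Y = -X + E - D  [with X=1, E=-2, D=-10]  = 7; Z = D*X  [with D=-10, X=1]  = -10; W = |Z - Y|  [with Z=-10, Y=7]  = 17; A = -3D - W  [with D=-10, W=17]  = 13.
Change = 27 − 13 = 14.

14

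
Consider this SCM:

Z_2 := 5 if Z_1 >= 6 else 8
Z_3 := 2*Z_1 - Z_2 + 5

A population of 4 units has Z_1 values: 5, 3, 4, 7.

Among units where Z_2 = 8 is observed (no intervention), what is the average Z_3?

5

E[Z_3|Z_2=8] averages over only the 3 units with Z_2=8 (Z_1 = 5, 3, 4): Z_3 = 7, 3, 5, mean 5.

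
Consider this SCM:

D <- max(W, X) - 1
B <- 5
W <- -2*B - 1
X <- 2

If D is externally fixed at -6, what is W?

-11

Under do(D=-6), the mechanism D <- max(W, X) - 1 is discarded; D is fixed at -6.
Since W is not a descendant of the intervened variable, it is unaffected.
W = -2*B - 1  [with B=5]  = -11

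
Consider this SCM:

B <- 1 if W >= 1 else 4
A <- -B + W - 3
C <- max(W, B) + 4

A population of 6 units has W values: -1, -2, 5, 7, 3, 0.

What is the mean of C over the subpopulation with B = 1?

Conditioning on B=1 selects the 3 unit(s) with W ∈ {5, 7, 3}. Their C values: 9, 11, 7. Mean = 9.

9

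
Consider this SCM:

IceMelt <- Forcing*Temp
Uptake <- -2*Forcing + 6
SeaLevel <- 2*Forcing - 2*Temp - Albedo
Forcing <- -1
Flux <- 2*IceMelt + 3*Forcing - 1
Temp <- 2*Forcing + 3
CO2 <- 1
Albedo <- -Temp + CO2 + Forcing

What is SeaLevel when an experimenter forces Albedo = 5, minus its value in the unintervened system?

The intervention breaks the incoming arrows to Albedo: Albedo <- -Temp + CO2 + Forcing no longer applies, and Albedo = 5.
Temp = 2*Forcing + 3  [with Forcing=-1]  = 1
SeaLevel = 2*Forcing - 2*Temp - Albedo  [with Forcing=-1, Temp=1, Albedo=5]  = -9
Without intervention: Temp = 2*Forcing + 3  [with Forcing=-1]  = 1; Albedo = -Temp + CO2 + Forcing  [with Temp=1, CO2=1, Forcing=-1]  = -1; SeaLevel = 2*Forcing - 2*Temp - Albedo  [with Forcing=-1, Temp=1, Albedo=-1]  = -3.
Change = -9 − (-3) = -6.

-6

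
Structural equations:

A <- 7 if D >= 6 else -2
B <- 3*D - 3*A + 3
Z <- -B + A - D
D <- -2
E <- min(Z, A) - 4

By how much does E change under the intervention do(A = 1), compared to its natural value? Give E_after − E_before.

4

do(A=1) replaces the equation A <- 7 if D >= 6 else -2 with the constant A = 1.
B = 3*D - 3*A + 3  [with D=-2, A=1]  = -6
Z = -B + A - D  [with B=-6, A=1, D=-2]  = 9
E = min(Z, A) - 4  [with Z=9, A=1]  = -3
Without intervention: A = 7 if D >= 6 else -2  [with D=-2]  = -2; B = 3*D - 3*A + 3  [with D=-2, A=-2]  = 3; Z = -B + A - D  [with B=3, A=-2, D=-2]  = -3; E = min(Z, A) - 4  [with Z=-3, A=-2]  = -7.
Change = -3 − (-7) = 4.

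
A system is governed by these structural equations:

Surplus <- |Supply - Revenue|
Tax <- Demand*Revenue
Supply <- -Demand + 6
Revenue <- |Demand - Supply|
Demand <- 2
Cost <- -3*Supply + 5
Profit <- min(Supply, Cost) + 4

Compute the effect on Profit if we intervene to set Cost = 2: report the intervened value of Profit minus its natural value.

9

The intervention breaks the incoming arrows to Cost: Cost <- -3*Supply + 5 no longer applies, and Cost = 2.
Supply = -Demand + 6  [with Demand=2]  = 4
Profit = min(Supply, Cost) + 4  [with Supply=4, Cost=2]  = 6
Without intervention: Supply = -Demand + 6  [with Demand=2]  = 4; Cost = -3*Supply + 5  [with Supply=4]  = -7; Profit = min(Supply, Cost) + 4  [with Supply=4, Cost=-7]  = -3.
Change = 6 − (-3) = 9.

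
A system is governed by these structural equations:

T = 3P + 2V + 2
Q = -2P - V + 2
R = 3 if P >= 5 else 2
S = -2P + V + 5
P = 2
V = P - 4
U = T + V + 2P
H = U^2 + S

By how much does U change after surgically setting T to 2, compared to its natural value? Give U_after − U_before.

Under do(T=2), the mechanism T = 3P + 2V + 2 is discarded; T is fixed at 2.
V = P - 4  [with P=2]  = -2
U = T + V + 2P  [with T=2, V=-2, P=2]  = 4
Without intervention: V = P - 4  [with P=2]  = -2; T = 3P + 2V + 2  [with P=2, V=-2]  = 4; U = T + V + 2P  [with T=4, V=-2, P=2]  = 6.
Change = 4 − 6 = -2.

-2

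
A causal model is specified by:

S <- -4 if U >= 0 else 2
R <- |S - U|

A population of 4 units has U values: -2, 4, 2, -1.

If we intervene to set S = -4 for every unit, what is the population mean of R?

Under do(S=-4), S's equation is replaced by S=-4 for every unit. Per-unit R: 2, 8, 6, 3. Mean = 4.75.

4.75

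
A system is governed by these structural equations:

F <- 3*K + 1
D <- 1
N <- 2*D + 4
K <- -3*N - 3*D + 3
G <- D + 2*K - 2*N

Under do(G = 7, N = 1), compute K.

Setting G = 7, N = 1 by intervention discards those variables' equations.
K = -3*N - 3*D + 3  [with N=1, D=1]  = -3

-3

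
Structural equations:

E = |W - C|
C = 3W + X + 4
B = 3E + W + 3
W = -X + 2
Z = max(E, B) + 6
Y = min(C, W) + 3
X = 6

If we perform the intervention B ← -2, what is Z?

8

The intervention breaks the incoming arrows to B: B = 3E + W + 3 no longer applies, and B = -2.
W = -X + 2  [with X=6]  = -4
C = 3W + X + 4  [with W=-4, X=6]  = -2
E = |W - C|  [with W=-4, C=-2]  = 2
Z = max(E, B) + 6  [with E=2, B=-2]  = 8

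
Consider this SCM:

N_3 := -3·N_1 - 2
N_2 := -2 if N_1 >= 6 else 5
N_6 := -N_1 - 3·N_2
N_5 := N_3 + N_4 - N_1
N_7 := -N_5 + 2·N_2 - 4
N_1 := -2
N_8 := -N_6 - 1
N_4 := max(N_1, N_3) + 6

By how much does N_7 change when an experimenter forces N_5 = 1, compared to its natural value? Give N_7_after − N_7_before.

15

Under do(N_5=1), the mechanism N_5 := N_3 + N_4 - N_1 is discarded; N_5 is fixed at 1.
N_2 = -2 if N_1 >= 6 else 5  [with N_1=-2]  = 5
N_7 = -N_5 + 2·N_2 - 4  [with N_5=1, N_2=5]  = 5
Without intervention: N_2 = -2 if N_1 >= 6 else 5  [with N_1=-2]  = 5; N_3 = -3·N_1 - 2  [with N_1=-2]  = 4; N_4 = max(N_1, N_3) + 6  [with N_1=-2, N_3=4]  = 10; N_5 = N_3 + N_4 - N_1  [with N_3=4, N_4=10, N_1=-2]  = 16; N_7 = -N_5 + 2·N_2 - 4  [with N_5=16, N_2=5]  = -10.
Change = 5 − (-10) = 15.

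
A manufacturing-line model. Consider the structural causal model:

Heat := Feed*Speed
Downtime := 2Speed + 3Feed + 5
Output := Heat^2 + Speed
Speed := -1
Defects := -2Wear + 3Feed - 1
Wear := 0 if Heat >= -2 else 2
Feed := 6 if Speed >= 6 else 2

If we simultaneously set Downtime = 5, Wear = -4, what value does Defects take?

13

Under do(Downtime = 5, Wear = -4), each intervened variable's structural equation is replaced by its fixed value.
Feed = 6 if Speed >= 6 else 2  [with Speed=-1]  = 2
Defects = -2Wear + 3Feed - 1  [with Wear=-4, Feed=2]  = 13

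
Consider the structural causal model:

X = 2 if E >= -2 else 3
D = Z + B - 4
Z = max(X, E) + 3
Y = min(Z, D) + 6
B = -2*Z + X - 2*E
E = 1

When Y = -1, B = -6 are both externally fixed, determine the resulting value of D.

Setting Y = -1, B = -6 by intervention discards those variables' equations.
X = 2 if E >= -2 else 3  [with E=1]  = 2
Z = max(X, E) + 3  [with X=2, E=1]  = 5
D = Z + B - 4  [with Z=5, B=-6]  = -5

-5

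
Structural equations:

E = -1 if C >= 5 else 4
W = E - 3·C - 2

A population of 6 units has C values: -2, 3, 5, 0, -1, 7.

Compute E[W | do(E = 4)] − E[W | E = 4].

Under do(E=4), E's equation is replaced by E=4 for every unit. Per-unit W: 8, -7, -13, 2, 5, -19. Mean = -4.
Observing E=4 restricts to units where E's equation naturally yields 4: C ∈ {-2, 3, 0, -1}. In that subpopulation W = 8, -7, 2, 5, mean 2.
Difference = -4 − 2 = -6.

-6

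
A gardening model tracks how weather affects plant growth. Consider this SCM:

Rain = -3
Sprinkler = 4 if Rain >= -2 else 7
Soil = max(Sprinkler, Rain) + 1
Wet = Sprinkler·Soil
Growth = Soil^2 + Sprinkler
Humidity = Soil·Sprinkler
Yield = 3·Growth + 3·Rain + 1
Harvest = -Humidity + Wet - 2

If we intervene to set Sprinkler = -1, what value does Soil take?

0

The intervention breaks the incoming arrows to Sprinkler: Sprinkler = 4 if Rain >= -2 else 7 no longer applies, and Sprinkler = -1.
Soil = max(Sprinkler, Rain) + 1  [with Sprinkler=-1, Rain=-3]  = 0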